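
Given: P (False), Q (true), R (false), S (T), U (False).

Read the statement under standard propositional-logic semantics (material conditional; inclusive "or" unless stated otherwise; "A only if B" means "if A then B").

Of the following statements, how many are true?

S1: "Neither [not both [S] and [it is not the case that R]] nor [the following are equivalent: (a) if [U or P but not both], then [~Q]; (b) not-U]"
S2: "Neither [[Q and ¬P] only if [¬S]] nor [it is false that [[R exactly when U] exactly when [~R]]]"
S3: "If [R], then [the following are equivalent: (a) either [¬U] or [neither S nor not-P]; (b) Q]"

2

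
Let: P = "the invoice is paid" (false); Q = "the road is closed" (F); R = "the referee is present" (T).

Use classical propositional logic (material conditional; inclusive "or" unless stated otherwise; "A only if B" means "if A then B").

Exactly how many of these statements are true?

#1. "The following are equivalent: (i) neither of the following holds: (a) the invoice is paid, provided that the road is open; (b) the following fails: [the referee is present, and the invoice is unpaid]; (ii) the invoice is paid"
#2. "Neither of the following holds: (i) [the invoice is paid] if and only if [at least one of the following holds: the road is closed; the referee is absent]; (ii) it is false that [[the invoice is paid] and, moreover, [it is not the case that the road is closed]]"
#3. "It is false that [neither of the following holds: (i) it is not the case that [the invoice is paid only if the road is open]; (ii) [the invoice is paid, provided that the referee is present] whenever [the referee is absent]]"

1

#1: In symbols: ((~Q -> P) nor ~(R & ~P)) <-> P

~Q = ~F = T
~Q -> P = T -> F = F
~P = ~F = T
R & ~P = T & T = T
~(R & ~P) = ~T = F
(~Q -> P) nor ~(R & ~P) = F nor F = T
((~Q -> P) nor ~(R & ~P)) <-> P = T <-> F = F
Thus #1 is false.

#2: Parsed as (P <-> (Q | ~R)) nor ~(P & ~Q)

~R = ~T = F
Q | ~R = F | F = F
P <-> (Q | ~R) = F <-> F = T
~Q = ~F = T
P & ~Q = F & T = F
~(P & ~Q) = ~F = T
(P <-> (Q | ~R)) nor ~(P & ~Q) = T nor T = F
Thus #2 is false.

#3: This is ~(~(P -> ~Q) nor (~R -> (R -> P))).

~Q = ~F = T
P -> ~Q = F -> T = T
~(P -> ~Q) = ~T = F
~R = ~T = F
R -> P = T -> F = F
~R -> (R -> P) = F -> F = T
~(P -> ~Q) nor (~R -> (R -> P)) = F nor T = F
~(~(P -> ~Q) nor (~R -> (R -> P))) = ~F = T
So #3 is true.

Count: 1.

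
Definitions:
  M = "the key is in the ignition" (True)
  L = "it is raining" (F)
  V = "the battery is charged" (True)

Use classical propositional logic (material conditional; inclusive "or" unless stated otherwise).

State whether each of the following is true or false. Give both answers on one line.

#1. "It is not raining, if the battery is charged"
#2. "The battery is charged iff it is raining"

#1 true; #2 false

#1: Parsed as V -> not L

not L = not False = True
V -> not L = True -> True = True
Hence #1 is true.

#2: Parsed as V iff L

V iff L = True iff False = False
So #2 is false.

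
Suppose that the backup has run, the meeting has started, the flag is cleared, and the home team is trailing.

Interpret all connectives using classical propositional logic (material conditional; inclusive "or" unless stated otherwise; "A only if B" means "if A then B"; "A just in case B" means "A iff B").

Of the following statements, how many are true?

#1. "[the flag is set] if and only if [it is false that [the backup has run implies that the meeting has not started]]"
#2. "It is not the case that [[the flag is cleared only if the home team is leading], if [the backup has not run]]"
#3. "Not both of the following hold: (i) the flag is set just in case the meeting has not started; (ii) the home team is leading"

Let V = "the flag is set" (F), R = "the backup has run" (T), L = "the meeting has started" (T), M = "the home team is leading" (F).

#1: Formalization: V <-> ~(R -> ~L)

~L = ~T = F
R -> ~L = T -> F = F
~(R -> ~L) = ~F = T
V <-> ~(R -> ~L) = F <-> T = F
So #1 is false.

#2: Formalization: ~(~R -> (~V -> M))

~R = ~T = F
~V = ~F = T
~V -> M = T -> F = F
~R -> (~V -> M) = F -> F = T
~(~R -> (~V -> M)) = ~T = F
Thus #2 is false.

#3: This is (V <-> ~L) nand M.

~L = ~T = F
V <-> ~L = F <-> F = T
(V <-> ~L) nand M = T nand F = T
Hence #3 is true.

1 of the 3 statements is true (#3).

1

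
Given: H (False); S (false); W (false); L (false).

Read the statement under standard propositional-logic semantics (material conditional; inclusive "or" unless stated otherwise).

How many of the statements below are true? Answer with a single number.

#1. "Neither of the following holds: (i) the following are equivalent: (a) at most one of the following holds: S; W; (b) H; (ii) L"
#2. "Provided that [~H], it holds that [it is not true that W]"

2

#1: Parsed as ((S nand W) iff H) nor L

S nand W = False nand False = True
(S nand W) iff H = True iff False = False
((S nand W) iff H) nor L = False nor False = True
Thus #1 is true.

#2: This is not H -> not W.

not H = not False = True
not W = not False = True
not H -> not W = True -> True = True
Hence #2 is true.

2 of the 2 statements are true.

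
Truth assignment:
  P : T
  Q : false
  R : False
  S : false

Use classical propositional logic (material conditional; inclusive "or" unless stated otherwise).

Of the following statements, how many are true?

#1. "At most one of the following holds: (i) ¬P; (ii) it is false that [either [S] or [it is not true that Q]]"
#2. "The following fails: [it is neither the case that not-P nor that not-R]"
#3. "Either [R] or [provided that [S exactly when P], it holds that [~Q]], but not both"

3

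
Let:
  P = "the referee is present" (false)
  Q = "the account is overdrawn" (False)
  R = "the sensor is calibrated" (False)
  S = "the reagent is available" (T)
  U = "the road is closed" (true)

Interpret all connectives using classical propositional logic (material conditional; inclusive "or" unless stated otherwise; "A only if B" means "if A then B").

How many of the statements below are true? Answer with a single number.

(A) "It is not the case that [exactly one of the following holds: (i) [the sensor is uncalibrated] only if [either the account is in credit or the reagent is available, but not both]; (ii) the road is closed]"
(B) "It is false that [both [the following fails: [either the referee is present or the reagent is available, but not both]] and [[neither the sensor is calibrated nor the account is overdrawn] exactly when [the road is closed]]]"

(A): This is ~((~R -> (~Q xor S)) xor U).

~R = ~F = T
~Q = ~F = T
~Q xor S = T xor T = F
~R -> (~Q xor S) = T -> F = F
(~R -> (~Q xor S)) xor U = F xor T = T
~((~R -> (~Q xor S)) xor U) = ~T = F
Thus (A) is false.

(B): Parsed as ~(~(P xor S) & ((R nor Q) <-> U))

P xor S = F xor T = T
~(P xor S) = ~T = F
R nor Q = F nor F = T
(R nor Q) <-> U = T <-> T = T
~(P xor S) & ((R nor Q) <-> U) = F & T = F
~(~(P xor S) & ((R nor Q) <-> U)) = ~F = T
Thus (B) is true.

True statements: 1.

1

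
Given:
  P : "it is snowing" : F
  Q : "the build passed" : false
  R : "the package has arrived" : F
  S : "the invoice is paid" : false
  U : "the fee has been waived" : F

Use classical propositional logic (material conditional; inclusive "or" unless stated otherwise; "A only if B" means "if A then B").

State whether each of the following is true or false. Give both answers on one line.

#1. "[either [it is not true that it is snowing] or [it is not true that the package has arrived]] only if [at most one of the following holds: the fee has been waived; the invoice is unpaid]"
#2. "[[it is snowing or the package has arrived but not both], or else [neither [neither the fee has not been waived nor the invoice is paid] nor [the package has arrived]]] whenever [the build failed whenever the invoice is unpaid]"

#1 true, #2 true

#1: This is (not P or not R) -> (U nand not S).

not P = not False = True
not R = not False = True
not P or not R = True or True = True
not S = not False = True
U nand not S = False nand True = True
(not P or not R) -> (U nand not S) = True -> True = True
So #1 is true.

#2: Formalization: (not S -> not Q) -> ((P xor R) or ((not U nor S) nor R))

not S = not False = True
not Q = not False = True
not S -> not Q = True -> True = True
P xor R = False xor False = False
not U = not False = True
not U nor S = True nor False = False
(not U nor S) nor R = False nor False = True
(P xor R) or ((not U nor S) nor R) = False or True = True
(not S -> not Q) -> ((P xor R) or ((not U nor S) nor R)) = True -> True = True
So #2 is true.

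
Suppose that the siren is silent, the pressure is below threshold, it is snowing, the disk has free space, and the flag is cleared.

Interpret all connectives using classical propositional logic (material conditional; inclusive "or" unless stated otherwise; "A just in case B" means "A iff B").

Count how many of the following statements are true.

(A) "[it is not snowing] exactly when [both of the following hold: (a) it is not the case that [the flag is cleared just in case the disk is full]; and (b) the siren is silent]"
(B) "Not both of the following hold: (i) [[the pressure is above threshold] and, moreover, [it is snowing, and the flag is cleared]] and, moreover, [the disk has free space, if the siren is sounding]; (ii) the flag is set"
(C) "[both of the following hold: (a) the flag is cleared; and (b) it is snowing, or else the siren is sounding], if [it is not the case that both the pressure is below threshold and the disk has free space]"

2

Let K = "it is snowing" (True), M = "the flag is set" (False), U = "the disk is full" (False), S = "the siren is sounding" (False), R = "the pressure is above threshold" (False).

(A): Parsed as not K iff (not (not M iff U) and not S)

not K = not True = False
not M = not False = True
not M iff U = True iff False = False
not (not M iff U) = not False = True
not S = not False = True
not (not M iff U) and not S = True and True = True
not K iff (not (not M iff U) and not S) = False iff True = False
Thus (A) is false.

(B): This is ((R and (K and not M)) and (S -> not U)) nand M.

not M = not False = True
K and not M = True and True = True
R and (K and not M) = False and True = False
not U = not False = True
S -> not U = False -> True = True
(R and (K and not M)) and (S -> not U) = False and True = False
((R and (K and not M)) and (S -> not U)) nand M = False nand False = True
So (B) is true.

(C): Parsed as (not R nand not U) -> (not M and (K or S))

not R = not False = True
not U = not False = True
not R nand not U = True nand True = False
not M = not False = True
K or S = True or False = True
not M and (K or S) = True and True = True
(not R nand not U) -> (not M and (K or S)) = False -> True = True
So (C) is true.

Count: 2.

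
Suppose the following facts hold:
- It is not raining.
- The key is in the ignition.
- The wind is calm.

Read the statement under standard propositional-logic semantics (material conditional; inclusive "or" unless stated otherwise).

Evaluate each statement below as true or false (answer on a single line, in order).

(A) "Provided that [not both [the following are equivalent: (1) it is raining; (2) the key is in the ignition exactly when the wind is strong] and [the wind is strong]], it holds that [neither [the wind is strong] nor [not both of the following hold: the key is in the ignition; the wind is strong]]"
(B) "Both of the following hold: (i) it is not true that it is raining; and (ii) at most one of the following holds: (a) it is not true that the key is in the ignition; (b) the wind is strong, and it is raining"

(A) false / (B) true

Let Q = "it is raining" (False), L = "the key is in the ignition" (True), V = "the wind is strong" (False).

(A): Parsed as ((Q iff (L iff V)) nand V) -> (V nor (L nand V))

L iff V = True iff False = False
Q iff (L iff V) = False iff False = True
(Q iff (L iff V)) nand V = True nand False = True
L nand V = True nand False = True
V nor (L nand V) = False nor True = False
((Q iff (L iff V)) nand V) -> (V nor (L nand V)) = True -> False = False
Thus (A) is false.

(B): Parsed as not Q and (not L nand (V and Q))

not Q = not False = True
not L = not True = False
V and Q = False and False = False
not L nand (V and Q) = False nand False = True
not Q and (not L nand (V and Q)) = True and True = True
Thus (B) is true.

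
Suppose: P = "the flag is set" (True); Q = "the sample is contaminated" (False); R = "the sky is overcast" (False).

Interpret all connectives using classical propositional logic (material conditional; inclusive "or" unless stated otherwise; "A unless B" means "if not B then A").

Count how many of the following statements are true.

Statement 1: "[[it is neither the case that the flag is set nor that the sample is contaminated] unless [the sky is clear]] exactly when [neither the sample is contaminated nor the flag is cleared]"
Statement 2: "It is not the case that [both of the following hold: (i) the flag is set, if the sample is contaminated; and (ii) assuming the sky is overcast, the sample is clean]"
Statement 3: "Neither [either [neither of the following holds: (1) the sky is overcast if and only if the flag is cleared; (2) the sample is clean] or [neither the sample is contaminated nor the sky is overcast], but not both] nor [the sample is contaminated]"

1

Statement 1: This is ((P ↓ Q) ∨ ¬R) ↔ (Q ↓ ¬P).

P ↓ Q = T ↓ F = F
¬R = ¬F = T
(P ↓ Q) ∨ ¬R = F ∨ T = T
¬P = ¬T = F
Q ↓ ¬P = F ↓ F = T
((P ↓ Q) ∨ ¬R) ↔ (Q ↓ ¬P) = T ↔ T = T
Hence Statement 1 is true.

Statement 2: Parsed as ¬((Q → P) ∧ (R → ¬Q))

Q → P = F → T = T
¬Q = ¬F = T
R → ¬Q = F → T = T
(Q → P) ∧ (R → ¬Q) = T ∧ T = T
¬((Q → P) ∧ (R → ¬Q)) = ¬T = F
So Statement 2 is false.

Statement 3: This is (((R ↔ ¬P) ↓ ¬Q) ⊕ (Q ↓ R)) ↓ Q.

¬P = ¬T = F
R ↔ ¬P = F ↔ F = T
¬Q = ¬F = T
(R ↔ ¬P) ↓ ¬Q = T ↓ T = F
Q ↓ R = F ↓ F = T
((R ↔ ¬P) ↓ ¬Q) ⊕ (Q ↓ R) = F ⊕ T = T
(((R ↔ ¬P) ↓ ¬Q) ⊕ (Q ↓ R)) ↓ Q = T ↓ F = F
So Statement 3 is false.

Count: 1.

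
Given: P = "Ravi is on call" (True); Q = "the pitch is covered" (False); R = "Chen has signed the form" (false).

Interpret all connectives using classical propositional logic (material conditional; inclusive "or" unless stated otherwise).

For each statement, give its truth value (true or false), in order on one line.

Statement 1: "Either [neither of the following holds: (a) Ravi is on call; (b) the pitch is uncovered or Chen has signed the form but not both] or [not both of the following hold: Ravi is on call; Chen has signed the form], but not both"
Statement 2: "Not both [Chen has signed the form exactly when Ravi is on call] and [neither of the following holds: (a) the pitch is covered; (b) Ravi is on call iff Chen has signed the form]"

Statement 1 T, Statement 2 T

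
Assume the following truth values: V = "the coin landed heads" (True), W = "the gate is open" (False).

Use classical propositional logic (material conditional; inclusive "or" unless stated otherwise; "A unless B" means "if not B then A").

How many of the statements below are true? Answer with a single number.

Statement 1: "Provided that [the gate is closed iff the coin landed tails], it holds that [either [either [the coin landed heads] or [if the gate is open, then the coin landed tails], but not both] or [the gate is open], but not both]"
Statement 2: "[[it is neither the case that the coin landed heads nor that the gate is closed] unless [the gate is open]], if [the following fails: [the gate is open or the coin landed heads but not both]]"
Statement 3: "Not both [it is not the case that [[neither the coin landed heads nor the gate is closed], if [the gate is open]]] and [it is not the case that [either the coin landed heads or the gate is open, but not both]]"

Statement 1: In symbols: (not W iff not V) -> ((V xor (W -> not V)) xor W)

not W = not False = True
not V = not True = False
not W iff not V = True iff False = False
not V = not True = False
W -> not V = False -> False = True
V xor (W -> not V) = True xor True = False
(V xor (W -> not V)) xor W = False xor False = False
(not W iff not V) -> ((V xor (W -> not V)) xor W) = False -> False = True
Thus Statement 1 is true.

Statement 2: This is not (W xor V) -> ((V nor not W) or W).

W xor V = False xor True = True
not (W xor V) = not True = False
not W = not False = True
V nor not W = True nor True = False
(V nor not W) or W = False or False = False
not (W xor V) -> ((V nor not W) or W) = False -> False = True
Thus Statement 2 is true.

Statement 3: Formalization: not (W -> (V nor not W)) nand not (V xor W)

not W = not False = True
V nor not W = True nor True = False
W -> (V nor not W) = False -> False = True
not (W -> (V nor not W)) = not True = False
V xor W = True xor False = True
not (V xor W) = not True = False
not (W -> (V nor not W)) nand not (V xor W) = False nand False = True
Hence Statement 3 is true.

3 of the 3 statements are true (Statement 1, Statement 2, Statement 3).

3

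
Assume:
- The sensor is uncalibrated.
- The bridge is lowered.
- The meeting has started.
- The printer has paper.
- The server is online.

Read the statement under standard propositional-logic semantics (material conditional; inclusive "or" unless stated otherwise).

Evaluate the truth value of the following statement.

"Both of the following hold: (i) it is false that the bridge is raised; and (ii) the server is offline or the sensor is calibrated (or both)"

false

Let Q = "the bridge is raised" (F), U = "the server is online" (T), P = "the sensor is calibrated" (F).
Formalization: ~Q & (~U | P)

~Q = ~F = T
~U = ~T = F
~U | P = F | F = F
~Q & (~U | P) = T & F = F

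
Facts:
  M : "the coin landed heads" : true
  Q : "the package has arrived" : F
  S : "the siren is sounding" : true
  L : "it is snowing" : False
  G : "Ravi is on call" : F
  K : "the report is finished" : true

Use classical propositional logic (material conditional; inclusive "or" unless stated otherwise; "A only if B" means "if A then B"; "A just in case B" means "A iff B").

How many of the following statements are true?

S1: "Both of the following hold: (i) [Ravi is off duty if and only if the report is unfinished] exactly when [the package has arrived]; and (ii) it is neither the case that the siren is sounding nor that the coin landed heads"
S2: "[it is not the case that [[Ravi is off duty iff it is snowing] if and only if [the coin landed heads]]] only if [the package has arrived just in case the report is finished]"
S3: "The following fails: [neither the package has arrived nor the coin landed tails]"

0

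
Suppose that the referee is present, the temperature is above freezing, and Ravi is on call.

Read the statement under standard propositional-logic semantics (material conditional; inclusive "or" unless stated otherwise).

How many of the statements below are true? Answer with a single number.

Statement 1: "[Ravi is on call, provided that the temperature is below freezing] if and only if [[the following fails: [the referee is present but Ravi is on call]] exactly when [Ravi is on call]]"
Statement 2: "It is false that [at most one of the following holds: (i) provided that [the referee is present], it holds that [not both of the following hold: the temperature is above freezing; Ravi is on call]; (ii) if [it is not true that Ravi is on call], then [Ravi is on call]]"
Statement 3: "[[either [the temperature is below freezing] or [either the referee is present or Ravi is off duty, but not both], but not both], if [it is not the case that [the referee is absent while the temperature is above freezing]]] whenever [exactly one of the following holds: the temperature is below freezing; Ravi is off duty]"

Let Q = "the temperature is below freezing" (False), R = "Ravi is on call" (True), P = "the referee is present" (True).

Statement 1: In symbols: (Q -> R) iff (not (P and R) iff R)

Q -> R = False -> True = True
P and R = True and True = True
not (P and R) = not True = False
not (P and R) iff R = False iff True = False
(Q -> R) iff (not (P and R) iff R) = True iff False = False
So Statement 1 is false.

Statement 2: In symbols: not ((P -> (not Q nand R)) nand (not R -> R))

not Q = not False = True
not Q nand R = True nand True = False
P -> (not Q nand R) = True -> False = False
not R = not True = False
not R -> R = False -> True = True
(P -> (not Q nand R)) nand (not R -> R) = False nand True = True
not ((P -> (not Q nand R)) nand (not R -> R)) = not True = False
Thus Statement 2 is false.

Statement 3: This is (Q xor not R) -> (not (not P and not Q) -> (Q xor (P xor not R))).

not R = not True = False
Q xor not R = False xor False = False
not P = not True = False
not Q = not False = True
not P and not Q = False and True = False
not (not P and not Q) = not False = True
not R = not True = False
P xor not R = True xor False = True
Q xor (P xor not R) = False xor True = True
not (not P and not Q) -> (Q xor (P xor not R)) = True -> True = True
(Q xor not R) -> (not (not P and not Q) -> (Q xor (P xor not R))) = False -> True = True
Thus Statement 3 is true.

Count: 1.

1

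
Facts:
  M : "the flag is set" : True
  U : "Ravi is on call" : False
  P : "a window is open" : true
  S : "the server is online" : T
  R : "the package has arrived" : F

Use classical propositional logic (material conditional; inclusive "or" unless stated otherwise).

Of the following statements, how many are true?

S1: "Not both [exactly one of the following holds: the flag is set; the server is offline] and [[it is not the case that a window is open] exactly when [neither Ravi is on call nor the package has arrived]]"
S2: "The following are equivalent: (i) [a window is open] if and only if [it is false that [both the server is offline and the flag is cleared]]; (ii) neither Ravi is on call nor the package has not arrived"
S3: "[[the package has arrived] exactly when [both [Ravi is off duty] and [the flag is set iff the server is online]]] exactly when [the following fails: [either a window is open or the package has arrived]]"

2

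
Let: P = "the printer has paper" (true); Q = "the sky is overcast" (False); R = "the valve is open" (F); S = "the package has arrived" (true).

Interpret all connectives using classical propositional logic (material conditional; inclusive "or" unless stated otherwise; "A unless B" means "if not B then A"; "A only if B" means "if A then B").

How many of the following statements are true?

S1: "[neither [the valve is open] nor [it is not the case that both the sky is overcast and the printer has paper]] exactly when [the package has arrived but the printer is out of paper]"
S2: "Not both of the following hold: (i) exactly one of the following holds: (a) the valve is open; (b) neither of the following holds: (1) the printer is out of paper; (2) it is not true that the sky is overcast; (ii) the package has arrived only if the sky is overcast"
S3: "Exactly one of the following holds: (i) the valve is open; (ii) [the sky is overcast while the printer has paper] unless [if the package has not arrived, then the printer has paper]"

S1: Parsed as (R nor (Q nand P)) <-> (S & ~P)

Q nand P = F nand T = T
R nor (Q nand P) = F nor T = F
~P = ~T = F
S & ~P = T & F = F
(R nor (Q nand P)) <-> (S & ~P) = F <-> F = T
So S1 is true.

S2: Parsed as (R xor (~P nor ~Q)) nand (S -> Q)

~P = ~T = F
~Q = ~F = T
~P nor ~Q = F nor T = F
R xor (~P nor ~Q) = F xor F = F
S -> Q = T -> F = F
(R xor (~P nor ~Q)) nand (S -> Q) = F nand F = T
So S2 is true.

S3: Formalization: R xor ((Q & P) | (~S -> P))

Q & P = F & T = F
~S = ~T = F
~S -> P = F -> T = T
(Q & P) | (~S -> P) = F | T = T
R xor ((Q & P) | (~S -> P)) = F xor T = T
So S3 is true.

True statements: 3.

3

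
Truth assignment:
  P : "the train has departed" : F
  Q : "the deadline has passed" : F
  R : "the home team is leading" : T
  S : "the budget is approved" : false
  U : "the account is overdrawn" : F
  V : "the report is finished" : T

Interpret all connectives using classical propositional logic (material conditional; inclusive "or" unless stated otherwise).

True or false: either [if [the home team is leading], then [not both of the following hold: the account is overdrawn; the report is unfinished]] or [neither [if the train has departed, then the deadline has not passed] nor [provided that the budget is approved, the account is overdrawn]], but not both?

The statement is true.

Parsed as (R → (U ↑ ¬V)) ⊕ ((P → ¬Q) ↓ (S → U))

¬V = ¬T = F
U ↑ ¬V = F ↑ F = T
R → (U ↑ ¬V) = T → T = T
¬Q = ¬F = T
P → ¬Q = F → T = T
S → U = F → F = T
(P → ¬Q) ↓ (S → U) = T ↓ T = F
(R → (U ↑ ¬V)) ⊕ ((P → ¬Q) ↓ (S → U)) = T ⊕ F = T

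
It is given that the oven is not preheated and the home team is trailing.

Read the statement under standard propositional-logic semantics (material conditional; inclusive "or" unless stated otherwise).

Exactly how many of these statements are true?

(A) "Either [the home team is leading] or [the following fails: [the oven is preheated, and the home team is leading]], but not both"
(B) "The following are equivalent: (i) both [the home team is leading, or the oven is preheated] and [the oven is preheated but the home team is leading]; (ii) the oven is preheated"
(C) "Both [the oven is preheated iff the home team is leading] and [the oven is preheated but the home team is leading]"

Let L = "the home team is leading" (False), M = "the oven is preheated" (False).

(A): Formalization: L xor not (M and L)

M and L = False and False = False
not (M and L) = not False = True
L xor not (M and L) = False xor True = True
Hence (A) is true.

(B): In symbols: ((L or M) and (M and L)) iff M

L or M = False or False = False
M and L = False and False = False
(L or M) and (M and L) = False and False = False
((L or M) and (M and L)) iff M = False iff False = True
Thus (B) is true.

(C): Formalization: (M iff L) and (M and L)

M iff L = False iff False = True
M and L = False and False = False
(M iff L) and (M and L) = True and False = False
So (C) is false.

True statements: 2 ((A), (B)).

2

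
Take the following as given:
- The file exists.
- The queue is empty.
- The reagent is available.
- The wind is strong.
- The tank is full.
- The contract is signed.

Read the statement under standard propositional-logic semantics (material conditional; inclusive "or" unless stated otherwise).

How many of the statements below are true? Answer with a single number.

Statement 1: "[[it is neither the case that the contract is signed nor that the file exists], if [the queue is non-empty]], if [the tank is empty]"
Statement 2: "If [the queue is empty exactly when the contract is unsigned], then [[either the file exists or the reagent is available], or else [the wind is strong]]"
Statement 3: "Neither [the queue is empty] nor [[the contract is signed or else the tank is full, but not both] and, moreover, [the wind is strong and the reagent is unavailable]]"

Let R = "the tank is full" (T), G = "the queue is empty" (T), P = "the contract is signed" (T), M = "the file exists" (T), V = "the reagent is available" (T), Q = "the wind is strong" (T).

Statement 1: Parsed as ¬R → (¬G → (P ↓ M))

¬R = ¬T = F
¬G = ¬T = F
P ↓ M = T ↓ T = F
¬G → (P ↓ M) = F → F = T
¬R → (¬G → (P ↓ M)) = F → T = T
Thus Statement 1 is true.

Statement 2: This is (G ↔ ¬P) → ((M ∨ V) ∨ Q).

¬P = ¬T = F
G ↔ ¬P = T ↔ F = F
M ∨ V = T ∨ T = T
(M ∨ V) ∨ Q = T ∨ T = T
(G ↔ ¬P) → ((M ∨ V) ∨ Q) = F → T = T
Hence Statement 2 is true.

Statement 3: Formalization: G ↓ ((P ⊕ R) ∧ (Q ∧ ¬V))

P ⊕ R = T ⊕ T = F
¬V = ¬T = F
Q ∧ ¬V = T ∧ F = F
(P ⊕ R) ∧ (Q ∧ ¬V) = F ∧ F = F
G ↓ ((P ⊕ R) ∧ (Q ∧ ¬V)) = T ↓ F = F
Thus Statement 3 is false.

True statements: 2 (Statement 1, Statement 2).

2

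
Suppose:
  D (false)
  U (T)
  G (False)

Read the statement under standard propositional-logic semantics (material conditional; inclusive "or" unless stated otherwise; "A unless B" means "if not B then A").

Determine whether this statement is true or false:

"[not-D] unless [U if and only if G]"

The statement is true.

Formalization: not D or (U iff G)

not D = not False = True
U iff G = True iff False = False
not D or (U iff G) = True or False = True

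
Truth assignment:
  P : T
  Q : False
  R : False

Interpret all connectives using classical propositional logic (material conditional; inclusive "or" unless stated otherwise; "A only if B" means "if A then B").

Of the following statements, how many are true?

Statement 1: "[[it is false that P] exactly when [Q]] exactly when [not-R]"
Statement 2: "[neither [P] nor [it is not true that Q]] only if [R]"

2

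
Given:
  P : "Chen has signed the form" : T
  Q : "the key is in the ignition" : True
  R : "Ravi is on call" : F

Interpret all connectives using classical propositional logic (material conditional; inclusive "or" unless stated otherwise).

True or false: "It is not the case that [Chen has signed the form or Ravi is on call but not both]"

In symbols: not (P xor R)

P xor R = True xor False = True
not (P xor R) = not True = False

false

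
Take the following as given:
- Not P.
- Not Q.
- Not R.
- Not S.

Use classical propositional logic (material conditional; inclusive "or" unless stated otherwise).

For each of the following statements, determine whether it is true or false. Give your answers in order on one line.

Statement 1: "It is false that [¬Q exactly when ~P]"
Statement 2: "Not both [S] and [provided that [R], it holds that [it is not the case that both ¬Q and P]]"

Statement 1: Formalization: ¬(¬Q ↔ ¬P)

¬Q = ¬F = T
¬P = ¬F = T
¬Q ↔ ¬P = T ↔ T = T
¬(¬Q ↔ ¬P) = ¬T = F
Hence Statement 1 is false.

Statement 2: Formalization: S ↑ (R → (¬Q ↑ P))

¬Q = ¬F = T
¬Q ↑ P = T ↑ F = T
R → (¬Q ↑ P) = F → T = T
S ↑ (R → (¬Q ↑ P)) = F ↑ T = T
Hence Statement 2 is true.

Statement 1 False; Statement 2 True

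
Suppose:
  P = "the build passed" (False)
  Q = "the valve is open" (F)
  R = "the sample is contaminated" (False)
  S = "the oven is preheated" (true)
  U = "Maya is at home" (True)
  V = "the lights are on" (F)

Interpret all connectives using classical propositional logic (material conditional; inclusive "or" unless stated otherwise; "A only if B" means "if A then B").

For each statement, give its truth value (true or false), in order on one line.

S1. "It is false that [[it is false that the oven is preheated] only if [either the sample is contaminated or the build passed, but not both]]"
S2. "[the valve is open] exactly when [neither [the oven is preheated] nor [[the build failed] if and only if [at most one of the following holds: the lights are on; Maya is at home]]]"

S1: Parsed as ~(~S -> (R xor P))

~S = ~T = F
R xor P = F xor F = F
~S -> (R xor P) = F -> F = T
~(~S -> (R xor P)) = ~T = F
So S1 is false.

S2: Formalization: Q <-> (S nor (~P <-> (V nand U)))

~P = ~F = T
V nand U = F nand T = T
~P <-> (V nand U) = T <-> T = T
S nor (~P <-> (V nand U)) = T nor T = F
Q <-> (S nor (~P <-> (V nand U))) = F <-> F = T
So S2 is true.

S1 False, S2 True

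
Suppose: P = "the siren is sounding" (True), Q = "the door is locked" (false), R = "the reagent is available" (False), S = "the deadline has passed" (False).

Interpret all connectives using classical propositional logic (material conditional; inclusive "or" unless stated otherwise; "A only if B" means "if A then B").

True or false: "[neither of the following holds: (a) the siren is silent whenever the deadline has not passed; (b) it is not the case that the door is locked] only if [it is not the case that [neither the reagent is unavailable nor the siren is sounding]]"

true

This is ((~S -> ~P) nor ~Q) -> ~(~R nor P).

~S = ~F = T
~P = ~T = F
~S -> ~P = T -> F = F
~Q = ~F = T
(~S -> ~P) nor ~Q = F nor T = F
~R = ~F = T
~R nor P = T nor T = F
~(~R nor P) = ~F = T
((~S -> ~P) nor ~Q) -> ~(~R nor P) = F -> T = T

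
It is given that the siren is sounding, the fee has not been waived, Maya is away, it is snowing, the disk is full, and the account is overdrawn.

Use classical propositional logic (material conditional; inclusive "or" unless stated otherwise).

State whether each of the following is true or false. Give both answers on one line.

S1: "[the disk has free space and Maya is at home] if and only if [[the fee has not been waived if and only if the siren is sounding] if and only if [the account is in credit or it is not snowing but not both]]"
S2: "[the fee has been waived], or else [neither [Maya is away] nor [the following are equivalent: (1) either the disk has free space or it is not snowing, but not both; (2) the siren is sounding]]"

Let U = "the disk is full" (T), R = "Maya is at home" (F), Q = "the fee has been waived" (F), P = "the siren is sounding" (T), V = "the account is overdrawn" (T), S = "it is snowing" (T).

S1: Formalization: (¬U ∧ R) ↔ ((¬Q ↔ P) ↔ (¬V ⊕ ¬S))

¬U = ¬T = F
¬U ∧ R = F ∧ F = F
¬Q = ¬F = T
¬Q ↔ P = T ↔ T = T
¬V = ¬T = F
¬S = ¬T = F
¬V ⊕ ¬S = F ⊕ F = F
(¬Q ↔ P) ↔ (¬V ⊕ ¬S) = T ↔ F = F
(¬U ∧ R) ↔ ((¬Q ↔ P) ↔ (¬V ⊕ ¬S)) = F ↔ F = T
Thus S1 is true.

S2: This is Q ∨ (¬R ↓ ((¬U ⊕ ¬S) ↔ P)).

¬R = ¬F = T
¬U = ¬T = F
¬S = ¬T = F
¬U ⊕ ¬S = F ⊕ F = F
(¬U ⊕ ¬S) ↔ P = F ↔ T = F
¬R ↓ ((¬U ⊕ ¬S) ↔ P) = T ↓ F = F
Q ∨ (¬R ↓ ((¬U ⊕ ¬S) ↔ P)) = F ∨ F = F
Hence S2 is false.

S1 T, S2 F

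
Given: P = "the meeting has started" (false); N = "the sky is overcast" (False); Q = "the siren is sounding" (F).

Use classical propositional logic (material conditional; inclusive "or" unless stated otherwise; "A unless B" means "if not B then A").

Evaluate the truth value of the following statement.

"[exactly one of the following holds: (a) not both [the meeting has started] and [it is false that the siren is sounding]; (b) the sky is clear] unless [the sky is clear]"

Values: P=F, Q=F, N=F.
In symbols: ((P nand ~Q) xor ~N) | ~N

~Q = ~F = T
P nand ~Q = F nand T = T
~N = ~F = T
(P nand ~Q) xor ~N = T xor T = F
~N = ~F = T
((P nand ~Q) xor ~N) | ~N = F | T = T

The statement is true.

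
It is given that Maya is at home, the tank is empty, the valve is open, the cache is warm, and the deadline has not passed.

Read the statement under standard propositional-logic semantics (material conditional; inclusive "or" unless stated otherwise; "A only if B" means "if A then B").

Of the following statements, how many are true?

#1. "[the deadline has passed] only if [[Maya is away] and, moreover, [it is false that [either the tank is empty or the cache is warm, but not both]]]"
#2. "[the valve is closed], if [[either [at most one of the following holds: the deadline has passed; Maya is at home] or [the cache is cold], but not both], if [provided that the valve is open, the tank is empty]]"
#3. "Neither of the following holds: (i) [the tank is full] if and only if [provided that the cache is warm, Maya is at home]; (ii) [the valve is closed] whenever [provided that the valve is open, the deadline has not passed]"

2

Let U = "the deadline has passed" (False), P = "Maya is at home" (True), Q = "the tank is full" (False), S = "the cache is warm" (True), R = "the valve is open" (True).

#1: Formalization: U -> (not P and not (not Q xor S))

not P = not True = False
not Q = not False = True
not Q xor S = True xor True = False
not (not Q xor S) = not False = True
not P and not (not Q xor S) = False and True = False
U -> (not P and not (not Q xor S)) = False -> False = True
Hence #1 is true.

#2: Parsed as ((R -> not Q) -> ((U nand P) xor not S)) -> not R

not Q = not False = True
R -> not Q = True -> True = True
U nand P = False nand True = True
not S = not True = False
(U nand P) xor not S = True xor False = True
(R -> not Q) -> ((U nand P) xor not S) = True -> True = True
not R = not True = False
((R -> not Q) -> ((U nand P) xor not S)) -> not R = True -> False = False
Thus #2 is false.

#3: Parsed as (Q iff (S -> P)) nor ((R -> not U) -> not R)

S -> P = True -> True = True
Q iff (S -> P) = False iff True = False
not U = not False = True
R -> not U = True -> True = True
not R = not True = False
(R -> not U) -> not R = True -> False = False
(Q iff (S -> P)) nor ((R -> not U) -> not R) = False nor False = True
So #3 is true.

Count: 2.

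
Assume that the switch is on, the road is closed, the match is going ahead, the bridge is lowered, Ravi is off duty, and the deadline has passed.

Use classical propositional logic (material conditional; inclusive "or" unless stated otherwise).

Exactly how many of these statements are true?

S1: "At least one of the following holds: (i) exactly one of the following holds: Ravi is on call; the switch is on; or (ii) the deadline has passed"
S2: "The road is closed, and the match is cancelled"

1

Let G = "Ravi is on call" (F), S = "the switch is on" (T), W = "the deadline has passed" (T), R = "the road is closed" (T), K = "the match is cancelled" (F).

S1: This is (G ⊕ S) ∨ W.

G ⊕ S = F ⊕ T = T
(G ⊕ S) ∨ W = T ∨ T = T
So S1 is true.

S2: Formalization: R ∧ K

R ∧ K = T ∧ F = F
So S2 is false.

True statements: 1.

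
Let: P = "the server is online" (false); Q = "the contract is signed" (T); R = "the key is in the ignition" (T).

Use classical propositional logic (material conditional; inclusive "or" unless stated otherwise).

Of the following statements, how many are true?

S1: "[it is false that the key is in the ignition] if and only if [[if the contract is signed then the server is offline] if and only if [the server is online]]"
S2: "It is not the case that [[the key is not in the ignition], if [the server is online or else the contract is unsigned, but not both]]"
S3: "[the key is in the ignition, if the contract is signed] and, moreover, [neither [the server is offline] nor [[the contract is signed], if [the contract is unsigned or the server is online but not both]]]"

1

S1: In symbols: ¬R ↔ ((Q → ¬P) ↔ P)

¬R = ¬T = F
¬P = ¬F = T
Q → ¬P = T → T = T
(Q → ¬P) ↔ P = T ↔ F = F
¬R ↔ ((Q → ¬P) ↔ P) = F ↔ F = T
Thus S1 is true.

S2: Parsed as ¬((P ⊕ ¬Q) → ¬R)

¬Q = ¬T = F
P ⊕ ¬Q = F ⊕ F = F
¬R = ¬T = F
(P ⊕ ¬Q) → ¬R = F → F = T
¬((P ⊕ ¬Q) → ¬R) = ¬T = F
So S2 is false.

S3: Formalization: (Q → R) ∧ (¬P ↓ ((¬Q ⊕ P) → Q))

Q → R = T → T = T
¬P = ¬F = T
¬Q = ¬T = F
¬Q ⊕ P = F ⊕ F = F
(¬Q ⊕ P) → Q = F → T = T
¬P ↓ ((¬Q ⊕ P) → Q) = T ↓ T = F
(Q → R) ∧ (¬P ↓ ((¬Q ⊕ P) → Q)) = T ∧ F = F
Thus S3 is false.

Count: 1.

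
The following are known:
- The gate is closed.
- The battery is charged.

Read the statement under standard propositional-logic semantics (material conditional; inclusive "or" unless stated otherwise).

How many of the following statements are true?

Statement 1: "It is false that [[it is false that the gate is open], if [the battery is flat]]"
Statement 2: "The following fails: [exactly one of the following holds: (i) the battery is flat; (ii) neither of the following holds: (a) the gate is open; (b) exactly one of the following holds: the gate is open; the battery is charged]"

1

Let U = "the battery is charged" (T), L = "the gate is open" (F).

Statement 1: This is ~(~U -> ~L).

~U = ~T = F
~L = ~F = T
~U -> ~L = F -> T = T
~(~U -> ~L) = ~T = F
Thus Statement 1 is false.

Statement 2: In symbols: ~(~U xor (L nor (L xor U)))

~U = ~T = F
L xor U = F xor T = T
L nor (L xor U) = F nor T = F
~U xor (L nor (L xor U)) = F xor F = F
~(~U xor (L nor (L xor U))) = ~F = T
Hence Statement 2 is true.

Count: 1.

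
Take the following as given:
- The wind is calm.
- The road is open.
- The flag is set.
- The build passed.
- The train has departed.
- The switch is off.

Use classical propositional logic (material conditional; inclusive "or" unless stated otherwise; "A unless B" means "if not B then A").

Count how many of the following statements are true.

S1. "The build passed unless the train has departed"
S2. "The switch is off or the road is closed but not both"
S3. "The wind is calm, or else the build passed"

Let R = "the build passed" (T), N = "the train has departed" (T), H = "the switch is on" (F), S = "the road is closed" (F), U = "the wind is strong" (F).

S1: This is R | N.

R | N = T | T = T
Hence S1 is true.

S2: In symbols: ~H xor S

~H = ~F = T
~H xor S = T xor F = T
Hence S2 is true.

S3: Formalization: ~U | R

~U = ~F = T
~U | R = T | T = T
Hence S3 is true.

3 of the 3 statements are true (S1, S2, S3).

3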